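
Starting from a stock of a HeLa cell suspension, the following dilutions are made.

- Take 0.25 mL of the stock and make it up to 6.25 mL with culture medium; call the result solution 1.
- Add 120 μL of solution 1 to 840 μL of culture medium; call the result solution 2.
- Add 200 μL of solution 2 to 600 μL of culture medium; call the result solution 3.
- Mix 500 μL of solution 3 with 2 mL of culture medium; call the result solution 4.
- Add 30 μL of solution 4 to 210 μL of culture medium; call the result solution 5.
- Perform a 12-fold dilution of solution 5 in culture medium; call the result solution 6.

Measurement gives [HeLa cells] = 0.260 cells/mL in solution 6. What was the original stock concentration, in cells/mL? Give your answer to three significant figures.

9.98 × 10^4 cells/mL

Step 1: 0.25 mL brought to 6.25 mL → factor 6.25/0.25 = 25
Step 2: 120 μL + 840 μL = 960 μL total → factor 960/120 = 8
Step 3: 200 μL + 600 μL = 800 μL total → factor 800/200 = 4
Step 4: 500 μL + 2 mL = 2500 μL total → factor 2500/500 = 5
Step 5: 30 μL + 210 μL = 240 μL total → factor 240/30 = 8
Step 6: 12-fold → factor 12
Overall dilution factor = 25 × 8 × 4 × 5 × 8 × 12 = 3.84 × 10^5
Stock = 0.260 cells/mL × 3.84 × 10^5 = 9.98 × 10^4 cells/mL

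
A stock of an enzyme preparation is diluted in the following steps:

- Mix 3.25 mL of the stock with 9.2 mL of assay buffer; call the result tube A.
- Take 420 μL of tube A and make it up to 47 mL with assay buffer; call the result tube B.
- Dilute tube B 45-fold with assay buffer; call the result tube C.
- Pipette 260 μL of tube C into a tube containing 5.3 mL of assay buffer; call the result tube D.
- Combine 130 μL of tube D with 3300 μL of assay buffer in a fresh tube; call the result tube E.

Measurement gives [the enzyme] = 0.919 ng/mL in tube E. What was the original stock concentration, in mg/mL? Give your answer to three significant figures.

Step 1: 3.25 mL + 9.2 mL = 12.45 mL total → factor 12.45/3.25 = 3.8308
Step 2: 420 μL brought to 47 mL → factor 47000/420 = 111.9
Step 3: 45-fold → factor 45
Step 4: 260 μL + 5.3 mL = 5560 μL total → factor 5560/260 = 21.385
Step 5: 130 μL + 3300 μL = 3430 μL total → factor 3430/130 = 26.385
Overall dilution factor = 3.8308 × 111.9 × 45 × 21.385 × 26.385 = 1.0884 × 10^7
Stock = 0.919 ng/mL × 1.0884 × 10^7 = 1.000 × 10^7 ng/mL = 10.0 mg/mL

10.0 mg/mL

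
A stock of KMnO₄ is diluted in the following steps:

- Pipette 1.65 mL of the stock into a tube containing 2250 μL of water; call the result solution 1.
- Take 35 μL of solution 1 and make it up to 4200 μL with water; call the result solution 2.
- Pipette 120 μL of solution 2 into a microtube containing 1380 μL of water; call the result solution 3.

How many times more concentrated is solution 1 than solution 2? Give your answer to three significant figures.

Step 1: 1.65 mL + 2250 μL = 3.9 mL total → factor 3.9/1.65 = 2.3636
Step 2: 35 μL brought to 4200 μL → factor 4200/35 = 120
Dilution factor to solution 1 = 2.3636; to solution 2 = 283.64
[solution 1]/[solution 2] = (factor to solution 2)/(factor to solution 1) = 283.64/2.3636 = 120

120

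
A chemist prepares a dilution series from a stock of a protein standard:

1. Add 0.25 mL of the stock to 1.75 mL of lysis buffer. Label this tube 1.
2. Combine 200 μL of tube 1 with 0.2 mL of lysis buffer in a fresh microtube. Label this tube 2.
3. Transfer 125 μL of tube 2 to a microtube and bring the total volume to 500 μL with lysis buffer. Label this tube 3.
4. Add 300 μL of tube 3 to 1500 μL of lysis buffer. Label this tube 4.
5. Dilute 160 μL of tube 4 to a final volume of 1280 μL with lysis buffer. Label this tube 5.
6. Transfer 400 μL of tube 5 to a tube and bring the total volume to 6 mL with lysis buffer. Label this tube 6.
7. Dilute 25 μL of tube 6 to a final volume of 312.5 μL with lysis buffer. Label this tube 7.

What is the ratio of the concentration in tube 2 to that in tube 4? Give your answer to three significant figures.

Step 1: 0.25 mL + 1.75 mL = 2 mL total → factor 2/0.25 = 8
Step 2: 200 μL + 0.2 mL = 400 μL total → factor 400/200 = 2
Step 3: 125 μL brought to 500 μL → factor 500/125 = 4
Step 4: 300 μL + 1500 μL = 1800 μL total → factor 1800/300 = 6
Dilution factor to tube 2 = 16; to tube 4 = 384
[tube 2]/[tube 4] = (factor to tube 4)/(factor to tube 2) = 384/16 = 24.0

24.0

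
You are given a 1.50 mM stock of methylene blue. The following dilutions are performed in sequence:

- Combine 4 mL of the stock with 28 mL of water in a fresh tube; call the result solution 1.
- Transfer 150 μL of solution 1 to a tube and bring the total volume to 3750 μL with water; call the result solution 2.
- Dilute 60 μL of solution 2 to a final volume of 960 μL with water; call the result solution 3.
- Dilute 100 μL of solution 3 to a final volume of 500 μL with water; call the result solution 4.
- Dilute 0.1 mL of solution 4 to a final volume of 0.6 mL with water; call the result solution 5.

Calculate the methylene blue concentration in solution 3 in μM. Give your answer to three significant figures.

Step 1: 4 mL + 28 mL = 32 mL total → factor 32/4 = 8
Step 2: 150 μL brought to 3750 μL → factor 3750/150 = 25
Step 3: 60 μL brought to 960 μL → factor 960/60 = 16
Dilution factor through solution 3 = 8 × 25 × 16 = 3200
[solution 3] = 1.50 mM / 3200 = 0.0004687 mM = 0.469 μM

0.469 μM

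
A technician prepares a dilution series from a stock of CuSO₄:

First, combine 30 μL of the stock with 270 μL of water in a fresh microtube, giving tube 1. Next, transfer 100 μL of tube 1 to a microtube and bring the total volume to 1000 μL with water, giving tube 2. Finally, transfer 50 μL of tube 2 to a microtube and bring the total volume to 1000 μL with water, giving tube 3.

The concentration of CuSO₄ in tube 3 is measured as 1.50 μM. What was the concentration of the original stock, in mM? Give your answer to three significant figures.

3.00 mM

Step 1: 30 μL + 270 μL = 300 μL total → factor 300/30 = 10
Step 2: 100 μL brought to 1000 μL → factor 1000/100 = 10
Step 3: 50 μL brought to 1000 μL → factor 1000/50 = 20
Overall dilution factor = 10 × 10 × 20 = 2000
Stock = 1.50 μM × 2000 = 3000 μM = 3.00 mM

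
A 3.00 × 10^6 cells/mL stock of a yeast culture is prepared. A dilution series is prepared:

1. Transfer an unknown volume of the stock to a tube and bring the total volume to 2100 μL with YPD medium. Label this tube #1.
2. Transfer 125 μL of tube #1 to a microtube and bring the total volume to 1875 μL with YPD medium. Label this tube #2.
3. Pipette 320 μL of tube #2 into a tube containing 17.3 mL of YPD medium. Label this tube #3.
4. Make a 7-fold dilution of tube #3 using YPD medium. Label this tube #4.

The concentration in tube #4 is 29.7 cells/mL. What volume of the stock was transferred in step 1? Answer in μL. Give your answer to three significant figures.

120 μL

Step 1: v brought to 2100 μL → factor = 2100 μL/v
Step 2: 125 μL brought to 1875 μL → factor 1875/125 = 15
Step 3: 320 μL + 17.3 mL = 17620 μL total → factor 17620/320 = 55.062
Step 4: 7-fold → factor 7
Product of known-step factors = 5781.6
Overall factor = 3.00 × 10^6 cells/mL / (29.7 cells/mL) = 1.0101 × 10^5
Step-1 factor = 1.0101 × 10^5 / 5781.6 = 17.471
v = 2100 μL / 17.471 = 120 μL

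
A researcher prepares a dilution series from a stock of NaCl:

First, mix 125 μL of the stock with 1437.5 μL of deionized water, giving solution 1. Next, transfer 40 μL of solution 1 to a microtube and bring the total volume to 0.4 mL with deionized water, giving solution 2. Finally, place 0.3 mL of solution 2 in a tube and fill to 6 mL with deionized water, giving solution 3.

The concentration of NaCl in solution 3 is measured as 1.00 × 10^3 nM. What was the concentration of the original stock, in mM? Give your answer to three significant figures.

2.50 mM

Step 1: 125 μL + 1437.5 μL = 1562.5 μL total → factor 1562.5/125 = 12.5
Step 2: 40 μL brought to 0.4 mL → factor 400/40 = 10
Step 3: 0.3 mL brought to 6 mL → factor 6/0.3 = 20
Overall dilution factor = 12.5 × 10 × 20 = 2500
Stock = 1.00 × 10^3 nM × 2500 = 2.500 × 10^6 nM = 2.50 mM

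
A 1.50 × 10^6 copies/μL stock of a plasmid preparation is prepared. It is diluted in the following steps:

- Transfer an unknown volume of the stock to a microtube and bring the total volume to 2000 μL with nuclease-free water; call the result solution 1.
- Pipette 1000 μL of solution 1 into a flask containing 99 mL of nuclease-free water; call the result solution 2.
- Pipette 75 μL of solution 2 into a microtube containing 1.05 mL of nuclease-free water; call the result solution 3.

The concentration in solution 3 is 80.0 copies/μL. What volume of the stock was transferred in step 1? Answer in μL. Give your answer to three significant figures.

Step 1: v brought to 2000 μL → factor = 2000 μL/v
Step 2: 1000 μL + 99 mL = 1 × 10^5 μL total → factor 1 × 10^5/1000 = 100
Step 3: 75 μL + 1.05 mL = 1125 μL total → factor 1125/75 = 15
Product of known-step factors = 1500
Overall factor = 1.50 × 10^6 copies/μL / (80.0 copies/μL) = 18750
Step-1 factor = 18750 / 1500 = 12.5
v = 2000 μL / 12.5 = 160 μL

160 μL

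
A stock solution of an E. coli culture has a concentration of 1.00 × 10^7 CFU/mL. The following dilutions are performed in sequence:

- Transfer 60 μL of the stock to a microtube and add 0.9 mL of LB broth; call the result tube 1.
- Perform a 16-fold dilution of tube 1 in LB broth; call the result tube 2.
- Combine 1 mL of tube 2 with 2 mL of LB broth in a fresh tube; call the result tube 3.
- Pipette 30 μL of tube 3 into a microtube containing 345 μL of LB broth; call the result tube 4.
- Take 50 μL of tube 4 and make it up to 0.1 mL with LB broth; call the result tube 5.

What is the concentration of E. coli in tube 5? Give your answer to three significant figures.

521 CFU/mL

Step 1: 60 μL + 0.9 mL = 960 μL total → factor 960/60 = 16
Step 2: 16-fold → factor 16
Step 3: 1 mL + 2 mL = 3 mL total → factor 3/1 = 3
Step 4: 30 μL + 345 μL = 375 μL total → factor 375/30 = 12.5
Step 5: 50 μL brought to 0.1 mL → factor 100/50 = 2
Overall dilution factor = 16 × 16 × 3 × 12.5 × 2 = 19200
Final = 1.00 × 10^7 CFU/mL / 19200 = 521 CFU/mL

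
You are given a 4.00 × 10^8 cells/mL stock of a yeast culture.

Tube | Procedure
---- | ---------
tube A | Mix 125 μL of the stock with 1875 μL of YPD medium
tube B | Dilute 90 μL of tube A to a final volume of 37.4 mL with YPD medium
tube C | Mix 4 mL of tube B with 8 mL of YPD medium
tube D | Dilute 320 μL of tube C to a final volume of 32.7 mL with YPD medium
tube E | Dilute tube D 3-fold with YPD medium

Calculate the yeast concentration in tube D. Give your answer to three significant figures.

Step 1: 125 μL + 1875 μL = 2000 μL total → factor 2000/125 = 16
Step 2: 90 μL brought to 37.4 mL → factor 37400/90 = 415.56
Step 3: 4 mL + 8 mL = 12 mL total → factor 12/4 = 3
Step 4: 320 μL brought to 32.7 mL → factor 32700/320 = 102.19
Dilution factor through tube D = 16 × 415.56 × 3 × 102.19 = 2.0383 × 10^6
[tube D] = 4.00 × 10^8 cells/mL / 2.0383 × 10^6 = 196 cells/mL

196 cells/mL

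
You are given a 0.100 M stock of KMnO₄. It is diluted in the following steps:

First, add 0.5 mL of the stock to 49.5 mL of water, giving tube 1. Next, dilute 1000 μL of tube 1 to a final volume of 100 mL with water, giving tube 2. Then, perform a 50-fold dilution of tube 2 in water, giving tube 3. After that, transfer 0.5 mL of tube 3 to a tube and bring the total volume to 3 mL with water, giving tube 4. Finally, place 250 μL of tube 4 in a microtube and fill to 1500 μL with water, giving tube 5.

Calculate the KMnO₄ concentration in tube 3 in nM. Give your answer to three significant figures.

200 nM

Step 1: 0.5 mL + 49.5 mL = 50 mL total → factor 50/0.5 = 100
Step 2: 1000 μL brought to 100 mL → factor 1 × 10^5/1000 = 100
Step 3: 50-fold → factor 50
Dilution factor through tube 3 = 100 × 100 × 50 = 5 × 10^5
[tube 3] = 0.100 M / 5 × 10^5 = 2.000 × 10^-7 M = 200 nM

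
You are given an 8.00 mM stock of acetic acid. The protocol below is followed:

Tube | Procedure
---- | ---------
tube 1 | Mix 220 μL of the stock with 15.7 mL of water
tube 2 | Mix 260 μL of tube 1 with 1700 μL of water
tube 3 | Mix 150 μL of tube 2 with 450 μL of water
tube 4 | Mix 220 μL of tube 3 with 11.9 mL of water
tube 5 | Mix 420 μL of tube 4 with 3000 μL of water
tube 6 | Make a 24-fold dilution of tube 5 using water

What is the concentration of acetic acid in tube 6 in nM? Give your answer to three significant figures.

Step 1: 220 μL + 15.7 mL = 15920 μL total → factor 15920/220 = 72.364
Step 2: 260 μL + 1700 μL = 1960 μL total → factor 1960/260 = 7.5385
Step 3: 150 μL + 450 μL = 600 μL total → factor 600/150 = 4
Step 4: 220 μL + 11.9 mL = 12120 μL total → factor 12120/220 = 55.091
Step 5: 420 μL + 3000 μL = 3420 μL total → factor 3420/420 = 8.1429
Step 6: 24-fold → factor 24
Overall dilution factor = 72.364 × 7.5385 × 4 × 55.091 × 8.1429 × 24 = 2.3493 × 10^7
Final = 8.00 mM / 2.3493 × 10^7 = 3.405 × 10^-7 mM = 0.341 nM

0.341 nM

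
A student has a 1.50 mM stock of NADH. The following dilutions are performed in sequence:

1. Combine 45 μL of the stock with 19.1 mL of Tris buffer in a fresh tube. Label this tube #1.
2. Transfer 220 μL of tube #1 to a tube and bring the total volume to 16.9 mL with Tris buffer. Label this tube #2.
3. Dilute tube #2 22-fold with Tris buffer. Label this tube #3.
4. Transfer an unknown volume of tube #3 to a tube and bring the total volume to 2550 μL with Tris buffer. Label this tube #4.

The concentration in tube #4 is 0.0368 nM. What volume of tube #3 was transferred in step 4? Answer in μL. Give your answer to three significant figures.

45.0 μL

Step 1: 45 μL + 19.1 mL = 19145 μL total → factor 19145/45 = 425.44
Step 2: 220 μL brought to 16.9 mL → factor 16900/220 = 76.818
Step 3: 22-fold → factor 22
Step 4: v brought to 2550 μL → factor = 2550 μL/v
Product of known-step factors = 7.19 × 10^5
Overall factor = 1.50 mM / (0.0368 nM) = 4.0761 × 10^7
Step-4 factor = 4.0761 × 10^7 / 7.19 × 10^5 = 56.691
v = 2550 μL / 56.691 = 45.0 μL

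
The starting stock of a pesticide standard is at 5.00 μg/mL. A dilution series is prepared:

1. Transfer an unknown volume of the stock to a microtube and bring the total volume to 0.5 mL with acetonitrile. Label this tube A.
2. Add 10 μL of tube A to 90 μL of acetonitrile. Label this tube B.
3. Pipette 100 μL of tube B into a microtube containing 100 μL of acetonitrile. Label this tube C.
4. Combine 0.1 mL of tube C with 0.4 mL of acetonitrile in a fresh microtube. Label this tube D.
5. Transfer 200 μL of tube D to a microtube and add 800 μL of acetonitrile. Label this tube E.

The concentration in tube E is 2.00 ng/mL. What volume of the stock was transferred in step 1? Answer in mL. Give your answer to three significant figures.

0.100 mL

Step 1: v brought to 0.5 mL → factor = 0.5 mL/v
Step 2: 10 μL + 90 μL = 100 μL total → factor 100/10 = 10
Step 3: 100 μL + 100 μL = 200 μL total → factor 200/100 = 2
Step 4: 0.1 mL + 0.4 mL = 0.5 mL total → factor 0.5/0.1 = 5
Step 5: 200 μL + 800 μL = 1000 μL total → factor 1000/200 = 5
Product of known-step factors = 500
Overall factor = 5.00 μg/mL / (2.00 ng/mL) = 2500
Step-1 factor = 2500 / 500 = 5
v = 0.5 mL / 5 = 0.100 mL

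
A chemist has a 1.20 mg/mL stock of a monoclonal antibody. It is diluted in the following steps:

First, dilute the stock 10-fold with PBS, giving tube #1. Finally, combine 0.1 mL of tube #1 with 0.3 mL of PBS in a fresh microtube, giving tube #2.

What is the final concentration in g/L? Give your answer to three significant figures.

0.0300 g/L

Step 1: 10-fold → factor 10
Step 2: 0.1 mL + 0.3 mL = 0.4 mL total → factor 0.4/0.1 = 4
Overall dilution factor = 10 × 4 = 40
Final = 1.20 mg/mL / 40 = 0.03000 mg/mL = 0.0300 g/L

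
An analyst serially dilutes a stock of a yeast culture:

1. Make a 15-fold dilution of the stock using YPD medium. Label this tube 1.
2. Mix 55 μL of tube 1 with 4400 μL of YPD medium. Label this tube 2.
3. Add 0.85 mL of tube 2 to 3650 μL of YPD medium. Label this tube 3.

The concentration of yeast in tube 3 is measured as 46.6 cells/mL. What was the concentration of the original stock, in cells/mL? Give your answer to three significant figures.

Step 1: 15-fold → factor 15
Step 2: 55 μL + 4400 μL = 4455 μL total → factor 4455/55 = 81
Step 3: 0.85 mL + 3650 μL = 4.5 mL total → factor 4.5/0.85 = 5.2941
Overall dilution factor = 15 × 81 × 5.2941 = 6432.4
Stock = 46.6 cells/mL × 6432.4 = 3.00 × 10^5 cells/mL

3.00 × 10^5 cells/mL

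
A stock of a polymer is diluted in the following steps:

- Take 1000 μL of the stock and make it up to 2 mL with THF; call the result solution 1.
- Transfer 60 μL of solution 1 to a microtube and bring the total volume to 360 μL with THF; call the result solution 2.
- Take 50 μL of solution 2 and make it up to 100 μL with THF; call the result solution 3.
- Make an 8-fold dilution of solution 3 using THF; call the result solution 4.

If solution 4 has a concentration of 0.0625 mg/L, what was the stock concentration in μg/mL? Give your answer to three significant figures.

Step 1: 1000 μL brought to 2 mL → factor 2000/1000 = 2
Step 2: 60 μL brought to 360 μL → factor 360/60 = 6
Step 3: 50 μL brought to 100 μL → factor 100/50 = 2
Step 4: 8-fold → factor 8
Overall dilution factor = 2 × 6 × 2 × 8 = 192
Stock = 0.0625 mg/L × 192 = 12.00 mg/L = 12.0 μg/mL

12.0 μg/mL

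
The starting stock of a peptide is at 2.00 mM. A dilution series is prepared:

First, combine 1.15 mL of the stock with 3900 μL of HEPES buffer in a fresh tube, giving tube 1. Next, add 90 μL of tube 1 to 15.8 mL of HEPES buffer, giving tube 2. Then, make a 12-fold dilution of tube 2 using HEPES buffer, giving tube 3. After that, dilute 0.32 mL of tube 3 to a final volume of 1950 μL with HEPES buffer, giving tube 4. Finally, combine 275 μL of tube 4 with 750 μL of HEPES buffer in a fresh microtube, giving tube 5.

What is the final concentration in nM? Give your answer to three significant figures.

9.46 nM

Step 1: 1.15 mL + 3900 μL = 5.05 mL total → factor 5.05/1.15 = 4.3913
Step 2: 90 μL + 15.8 mL = 15890 μL total → factor 15890/90 = 176.56
Step 3: 12-fold → factor 12
Step 4: 0.32 mL brought to 1950 μL → factor 1.95/0.32 = 6.0938
Step 5: 275 μL + 750 μL = 1025 μL total → factor 1025/275 = 3.7273
Overall dilution factor = 4.3913 × 176.56 × 12 × 6.0938 × 3.7273 = 2.1132 × 10^5
Final = 2.00 mM / 2.1132 × 10^5 = 9.465 × 10^-6 mM = 9.46 nM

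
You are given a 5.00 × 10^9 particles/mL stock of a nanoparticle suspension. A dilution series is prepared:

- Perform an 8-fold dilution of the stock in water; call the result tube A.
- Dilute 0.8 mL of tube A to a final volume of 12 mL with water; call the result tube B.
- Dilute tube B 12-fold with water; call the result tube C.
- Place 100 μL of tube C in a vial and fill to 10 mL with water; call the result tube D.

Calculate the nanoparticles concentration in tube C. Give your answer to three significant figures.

Step 1: 8-fold → factor 8
Step 2: 0.8 mL brought to 12 mL → factor 12/0.8 = 15
Step 3: 12-fold → factor 12
Dilution factor through tube C = 8 × 15 × 12 = 1440
[tube C] = 5.00 × 10^9 particles/mL / 1440 = 3.47 × 10^6 particles/mL

3.47 × 10^6 particles/mL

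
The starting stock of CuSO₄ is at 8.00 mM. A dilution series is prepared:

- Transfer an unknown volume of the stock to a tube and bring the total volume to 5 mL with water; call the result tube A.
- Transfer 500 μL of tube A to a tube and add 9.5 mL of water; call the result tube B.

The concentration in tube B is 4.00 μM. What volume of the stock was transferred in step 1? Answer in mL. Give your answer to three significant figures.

Step 1: v brought to 5 mL → factor = 5 mL/v
Step 2: 500 μL + 9.5 mL = 10000 μL total → factor 10000/500 = 20
Product of known-step factors = 20
Overall factor = 8.00 mM / (4.00 μM) = 2000
Step-1 factor = 2000 / 20 = 100
v = 5 mL / 100 = 0.0500 mL

0.0500 mL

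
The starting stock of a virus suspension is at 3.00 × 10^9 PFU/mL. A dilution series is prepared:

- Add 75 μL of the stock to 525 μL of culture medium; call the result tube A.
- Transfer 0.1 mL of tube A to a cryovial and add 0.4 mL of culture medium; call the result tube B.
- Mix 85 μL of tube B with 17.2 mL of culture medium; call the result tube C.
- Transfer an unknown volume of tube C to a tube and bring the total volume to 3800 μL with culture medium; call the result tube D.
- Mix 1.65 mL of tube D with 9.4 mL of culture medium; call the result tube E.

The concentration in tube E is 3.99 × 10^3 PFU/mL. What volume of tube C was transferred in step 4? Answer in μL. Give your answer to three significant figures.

275 μL

Step 1: 75 μL + 525 μL = 600 μL total → factor 600/75 = 8
Step 2: 0.1 mL + 0.4 mL = 0.5 mL total → factor 0.5/0.1 = 5
Step 3: 85 μL + 17.2 mL = 17285 μL total → factor 17285/85 = 203.35
Step 4: v brought to 3800 μL → factor = 3800 μL/v
Step 5: 1.65 mL + 9.4 mL = 11.05 mL total → factor 11.05/1.65 = 6.697
Product of known-step factors = 54474
Overall factor = 3.00 × 10^9 PFU/mL / (3.99 × 10^3 PFU/mL) = 7.5188 × 10^5
Step-4 factor = 7.5188 × 10^5 / 54474 = 13.803
v = 3800 μL / 13.803 = 275 μL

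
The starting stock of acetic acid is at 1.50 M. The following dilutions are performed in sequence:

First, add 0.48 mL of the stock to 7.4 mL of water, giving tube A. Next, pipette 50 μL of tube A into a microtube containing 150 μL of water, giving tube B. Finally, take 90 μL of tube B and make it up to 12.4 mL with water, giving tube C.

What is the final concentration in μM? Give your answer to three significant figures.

166 μM

Step 1: 0.48 mL + 7.4 mL = 7.88 mL total → factor 7.88/0.48 = 16.417
Step 2: 50 μL + 150 μL = 200 μL total → factor 200/50 = 4
Step 3: 90 μL brought to 12.4 mL → factor 12400/90 = 137.78
Overall dilution factor = 16.417 × 4 × 137.78 = 9047.4
Final = 1.50 M / 9047.4 = 0.0001658 M = 166 μM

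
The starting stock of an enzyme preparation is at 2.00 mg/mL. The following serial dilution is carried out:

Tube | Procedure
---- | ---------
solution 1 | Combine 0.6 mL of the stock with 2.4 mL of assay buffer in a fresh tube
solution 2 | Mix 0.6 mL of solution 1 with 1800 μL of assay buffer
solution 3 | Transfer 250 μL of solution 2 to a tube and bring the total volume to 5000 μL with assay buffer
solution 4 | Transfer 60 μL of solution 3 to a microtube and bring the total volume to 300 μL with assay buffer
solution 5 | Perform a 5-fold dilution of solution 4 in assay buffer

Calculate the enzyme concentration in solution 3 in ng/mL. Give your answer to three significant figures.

Step 1: 0.6 mL + 2.4 mL = 3 mL total → factor 3/0.6 = 5
Step 2: 0.6 mL + 1800 μL = 2.4 mL total → factor 2.4/0.6 = 4
Step 3: 250 μL brought to 5000 μL → factor 5000/250 = 20
Dilution factor through solution 3 = 5 × 4 × 20 = 400
[solution 3] = 2.00 mg/mL / 400 = 0.005000 mg/mL = 5.00 × 10^3 ng/mL

5.00 × 10^3 ng/mL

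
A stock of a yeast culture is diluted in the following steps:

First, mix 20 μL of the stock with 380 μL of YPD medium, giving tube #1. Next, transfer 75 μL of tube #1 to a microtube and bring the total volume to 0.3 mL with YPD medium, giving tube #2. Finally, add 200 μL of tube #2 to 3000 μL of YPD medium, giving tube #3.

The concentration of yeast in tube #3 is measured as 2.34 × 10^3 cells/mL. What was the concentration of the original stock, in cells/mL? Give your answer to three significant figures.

Step 1: 20 μL + 380 μL = 400 μL total → factor 400/20 = 20
Step 2: 75 μL brought to 0.3 mL → factor 300/75 = 4
Step 3: 200 μL + 3000 μL = 3200 μL total → factor 3200/200 = 16
Overall dilution factor = 20 × 4 × 16 = 1280
Stock = 2.34 × 10^3 cells/mL × 1280 = 3.00 × 10^6 cells/mL

3.00 × 10^6 cells/mL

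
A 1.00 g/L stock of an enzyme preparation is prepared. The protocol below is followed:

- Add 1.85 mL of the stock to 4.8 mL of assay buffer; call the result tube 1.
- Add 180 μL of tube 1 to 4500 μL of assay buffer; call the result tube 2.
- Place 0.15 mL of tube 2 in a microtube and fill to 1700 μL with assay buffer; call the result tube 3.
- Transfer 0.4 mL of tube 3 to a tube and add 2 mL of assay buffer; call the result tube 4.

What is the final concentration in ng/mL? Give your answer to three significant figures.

Step 1: 1.85 mL + 4.8 mL = 6.65 mL total → factor 6.65/1.85 = 3.5946
Step 2: 180 μL + 4500 μL = 4680 μL total → factor 4680/180 = 26
Step 3: 0.15 mL brought to 1700 μL → factor 1.7/0.15 = 11.333
Step 4: 0.4 mL + 2 mL = 2.4 mL total → factor 2.4/0.4 = 6
Overall dilution factor = 3.5946 × 26 × 11.333 × 6 = 6355.2
Final = 1.00 g/L / 6355.2 = 0.0001574 g/L = 157 ng/mL

157 ng/mL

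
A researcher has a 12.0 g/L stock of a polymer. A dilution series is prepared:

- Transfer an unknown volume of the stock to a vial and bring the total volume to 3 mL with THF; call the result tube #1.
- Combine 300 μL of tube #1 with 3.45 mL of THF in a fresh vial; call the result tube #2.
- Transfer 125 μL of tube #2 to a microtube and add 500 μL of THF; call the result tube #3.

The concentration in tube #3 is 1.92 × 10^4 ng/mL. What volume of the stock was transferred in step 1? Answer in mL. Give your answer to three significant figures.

Step 1: v brought to 3 mL → factor = 3 mL/v
Step 2: 300 μL + 3.45 mL = 3750 μL total → factor 3750/300 = 12.5
Step 3: 125 μL + 500 μL = 625 μL total → factor 625/125 = 5
Product of known-step factors = 62.5
Overall factor = 12.0 g/L / (1.92 × 10^4 ng/mL) = 625
Step-1 factor = 625 / 62.5 = 10
v = 3 mL / 10 = 0.300 mL

0.300 mL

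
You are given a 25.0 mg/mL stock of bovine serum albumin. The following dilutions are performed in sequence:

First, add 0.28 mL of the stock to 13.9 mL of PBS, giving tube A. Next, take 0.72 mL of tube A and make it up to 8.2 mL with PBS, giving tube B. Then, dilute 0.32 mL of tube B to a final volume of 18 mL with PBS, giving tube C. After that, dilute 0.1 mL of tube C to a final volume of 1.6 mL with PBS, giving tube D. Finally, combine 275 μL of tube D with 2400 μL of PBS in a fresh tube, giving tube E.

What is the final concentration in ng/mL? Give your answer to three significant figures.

4.95 ng/mL

Step 1: 0.28 mL + 13.9 mL = 14.18 mL total → factor 14.18/0.28 = 50.643
Step 2: 0.72 mL brought to 8.2 mL → factor 8.2/0.72 = 11.389
Step 3: 0.32 mL brought to 18 mL → factor 18/0.32 = 56.25
Step 4: 0.1 mL brought to 1.6 mL → factor 1.6/0.1 = 16
Step 5: 275 μL + 2400 μL = 2675 μL total → factor 2675/275 = 9.7273
Overall dilution factor = 50.643 × 11.389 × 56.25 × 16 × 9.7273 = 5.0493 × 10^6
Final = 25.0 mg/mL / 5.0493 × 10^6 = 4.951 × 10^-6 mg/mL = 4.95 ng/mL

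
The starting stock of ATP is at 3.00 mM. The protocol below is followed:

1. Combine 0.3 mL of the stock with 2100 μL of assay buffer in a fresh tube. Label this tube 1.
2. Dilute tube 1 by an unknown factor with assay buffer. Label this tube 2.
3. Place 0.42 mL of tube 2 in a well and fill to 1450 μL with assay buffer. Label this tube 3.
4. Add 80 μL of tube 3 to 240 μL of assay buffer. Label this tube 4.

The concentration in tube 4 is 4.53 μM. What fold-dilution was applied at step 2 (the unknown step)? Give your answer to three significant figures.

Step 1: 0.3 mL + 2100 μL = 2.4 mL total → factor 2.4/0.3 = 8
Step 2: unknown factor x
Step 3: 0.42 mL brought to 1450 μL → factor 1.45/0.42 = 3.4524
Step 4: 80 μL + 240 μL = 320 μL total → factor 320/80 = 4
Product of known-step factors = 110.48
Overall factor = 3.00 mM / (4.53 μM) = 662.25
x = 662.25 / 110.48 = 5.99

5.99-fold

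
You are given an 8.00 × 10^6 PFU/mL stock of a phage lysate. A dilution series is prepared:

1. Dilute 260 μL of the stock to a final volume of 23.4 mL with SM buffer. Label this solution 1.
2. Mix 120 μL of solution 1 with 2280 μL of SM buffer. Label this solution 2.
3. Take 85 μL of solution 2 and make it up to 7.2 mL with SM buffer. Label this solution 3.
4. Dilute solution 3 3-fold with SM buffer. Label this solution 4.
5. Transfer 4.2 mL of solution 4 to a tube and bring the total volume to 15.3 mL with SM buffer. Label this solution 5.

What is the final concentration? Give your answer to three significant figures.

Step 1: 260 μL brought to 23.4 mL → factor 23400/260 = 90
Step 2: 120 μL + 2280 μL = 2400 μL total → factor 2400/120 = 20
Step 3: 85 μL brought to 7.2 mL → factor 7200/85 = 84.706
Step 4: 3-fold → factor 3
Step 5: 4.2 mL brought to 15.3 mL → factor 15.3/4.2 = 3.6429
Overall dilution factor = 90 × 20 × 84.706 × 3 × 3.6429 = 1.6663 × 10^6
Final = 8.00 × 10^6 PFU/mL / 1.6663 × 10^6 = 4.80 PFU/mL

4.80 PFU/mL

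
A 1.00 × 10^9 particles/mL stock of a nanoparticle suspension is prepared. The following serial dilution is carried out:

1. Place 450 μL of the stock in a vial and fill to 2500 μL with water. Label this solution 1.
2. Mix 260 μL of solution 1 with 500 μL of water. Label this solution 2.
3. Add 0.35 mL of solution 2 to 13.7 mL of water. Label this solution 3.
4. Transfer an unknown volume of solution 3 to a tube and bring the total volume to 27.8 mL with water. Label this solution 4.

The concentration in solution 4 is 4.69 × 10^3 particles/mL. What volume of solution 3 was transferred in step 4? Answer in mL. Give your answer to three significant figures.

0.0850 mL

Step 1: 450 μL brought to 2500 μL → factor 2500/450 = 5.5556
Step 2: 260 μL + 500 μL = 760 μL total → factor 760/260 = 2.9231
Step 3: 0.35 mL + 13.7 mL = 14.05 mL total → factor 14.05/0.35 = 40.143
Step 4: v brought to 27.8 mL → factor = 27.8 mL/v
Product of known-step factors = 651.89
Overall factor = 1.00 × 10^9 particles/mL / (4.69 × 10^3 particles/mL) = 2.1322 × 10^5
Step-4 factor = 2.1322 × 10^5 / 651.89 = 327.08
v = 27.8 mL / 327.08 = 0.0850 mL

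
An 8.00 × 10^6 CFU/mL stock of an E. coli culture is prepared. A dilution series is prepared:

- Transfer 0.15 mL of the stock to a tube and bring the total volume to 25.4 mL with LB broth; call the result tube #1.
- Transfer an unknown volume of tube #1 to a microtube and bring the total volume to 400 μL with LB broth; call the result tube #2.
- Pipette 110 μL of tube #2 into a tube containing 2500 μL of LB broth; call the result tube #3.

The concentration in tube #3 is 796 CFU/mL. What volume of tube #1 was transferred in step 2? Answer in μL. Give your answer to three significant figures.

Step 1: 0.15 mL brought to 25.4 mL → factor 25.4/0.15 = 169.33
Step 2: v brought to 400 μL → factor = 400 μL/v
Step 3: 110 μL + 2500 μL = 2610 μL total → factor 2610/110 = 23.727
Product of known-step factors = 4017.8
Overall factor = 8.00 × 10^6 CFU/mL / (796 CFU/mL) = 10050
Step-2 factor = 10050 / 4017.8 = 2.5014
v = 400 μL / 2.5014 = 160 μL

160 μL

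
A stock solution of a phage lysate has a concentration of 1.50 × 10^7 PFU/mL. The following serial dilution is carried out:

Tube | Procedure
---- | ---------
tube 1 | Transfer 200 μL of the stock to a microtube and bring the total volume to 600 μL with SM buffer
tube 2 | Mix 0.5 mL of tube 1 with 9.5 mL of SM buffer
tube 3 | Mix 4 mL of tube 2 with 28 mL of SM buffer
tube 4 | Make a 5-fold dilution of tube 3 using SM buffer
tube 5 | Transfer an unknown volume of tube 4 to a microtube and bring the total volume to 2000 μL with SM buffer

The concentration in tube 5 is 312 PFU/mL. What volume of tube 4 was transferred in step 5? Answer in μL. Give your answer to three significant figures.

99.8 μL

Step 1: 200 μL brought to 600 μL → factor 600/200 = 3
Step 2: 0.5 mL + 9.5 mL = 10 mL total → factor 10/0.5 = 20
Step 3: 4 mL + 28 mL = 32 mL total → factor 32/4 = 8
Step 4: 5-fold → factor 5
Step 5: v brought to 2000 μL → factor = 2000 μL/v
Product of known-step factors = 2400
Overall factor = 1.50 × 10^7 PFU/mL / (312 PFU/mL) = 48077
Step-5 factor = 48077 / 2400 = 20.032
v = 2000 μL / 20.032 = 99.8 μL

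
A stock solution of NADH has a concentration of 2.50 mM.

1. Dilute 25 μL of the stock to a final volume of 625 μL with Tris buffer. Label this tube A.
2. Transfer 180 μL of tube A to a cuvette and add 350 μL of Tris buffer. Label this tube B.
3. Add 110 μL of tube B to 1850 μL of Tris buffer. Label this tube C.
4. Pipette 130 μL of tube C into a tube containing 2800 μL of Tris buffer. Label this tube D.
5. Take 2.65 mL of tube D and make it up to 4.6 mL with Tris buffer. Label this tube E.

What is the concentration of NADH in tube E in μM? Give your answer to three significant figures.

0.0487 μM

Step 1: 25 μL brought to 625 μL → factor 625/25 = 25
Step 2: 180 μL + 350 μL = 530 μL total → factor 530/180 = 2.9444
Step 3: 110 μL + 1850 μL = 1960 μL total → factor 1960/110 = 17.818
Step 4: 130 μL + 2800 μL = 2930 μL total → factor 2930/130 = 22.538
Step 5: 2.65 mL brought to 4.6 mL → factor 4.6/2.65 = 1.7358
Overall dilution factor = 25 × 2.9444 × 17.818 × 22.538 × 1.7358 = 51315
Final = 2.50 mM / 51315 = 4.872 × 10^-5 mM = 0.0487 μM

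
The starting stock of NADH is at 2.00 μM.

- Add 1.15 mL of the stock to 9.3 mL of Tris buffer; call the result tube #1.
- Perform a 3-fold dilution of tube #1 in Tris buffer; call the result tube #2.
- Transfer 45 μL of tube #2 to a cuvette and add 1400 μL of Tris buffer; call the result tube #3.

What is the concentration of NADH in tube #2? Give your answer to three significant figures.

0.0734 μM

Step 1: 1.15 mL + 9.3 mL = 10.45 mL total → factor 10.45/1.15 = 9.087
Step 2: 3-fold → factor 3
Dilution factor through tube #2 = 9.087 × 3 = 27.261
[tube #2] = 2.00 μM / 27.261 = 0.0734 μM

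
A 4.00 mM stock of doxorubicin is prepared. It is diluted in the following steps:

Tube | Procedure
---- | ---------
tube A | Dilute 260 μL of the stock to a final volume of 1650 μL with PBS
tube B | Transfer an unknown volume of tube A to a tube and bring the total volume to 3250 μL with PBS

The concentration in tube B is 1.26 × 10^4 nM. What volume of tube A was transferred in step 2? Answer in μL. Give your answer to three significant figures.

65.0 μL

Step 1: 260 μL brought to 1650 μL → factor 1650/260 = 6.3462
Step 2: v brought to 3250 μL → factor = 3250 μL/v
Product of known-step factors = 6.3462
Overall factor = 4.00 mM / (1.26 × 10^4 nM) = 317.46
Step-2 factor = 317.46 / 6.3462 = 50.024
v = 3250 μL / 50.024 = 65.0 μL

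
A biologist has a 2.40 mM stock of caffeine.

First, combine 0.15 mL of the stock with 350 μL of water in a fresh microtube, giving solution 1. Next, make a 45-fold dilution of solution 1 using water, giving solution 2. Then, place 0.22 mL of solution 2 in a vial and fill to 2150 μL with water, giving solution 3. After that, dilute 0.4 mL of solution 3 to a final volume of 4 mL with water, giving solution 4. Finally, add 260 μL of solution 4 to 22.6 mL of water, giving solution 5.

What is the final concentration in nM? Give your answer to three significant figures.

1.86 nM

Step 1: 0.15 mL + 350 μL = 0.5 mL total → factor 0.5/0.15 = 3.3333
Step 2: 45-fold → factor 45
Step 3: 0.22 mL brought to 2150 μL → factor 2.15/0.22 = 9.7727
Step 4: 0.4 mL brought to 4 mL → factor 4/0.4 = 10
Step 5: 260 μL + 22.6 mL = 22860 μL total → factor 22860/260 = 87.923
Overall dilution factor = 3.3333 × 45 × 9.7727 × 10 × 87.923 = 1.2889 × 10^6
Final = 2.40 mM / 1.2889 × 10^6 = 1.862 × 10^-6 mM = 1.86 nM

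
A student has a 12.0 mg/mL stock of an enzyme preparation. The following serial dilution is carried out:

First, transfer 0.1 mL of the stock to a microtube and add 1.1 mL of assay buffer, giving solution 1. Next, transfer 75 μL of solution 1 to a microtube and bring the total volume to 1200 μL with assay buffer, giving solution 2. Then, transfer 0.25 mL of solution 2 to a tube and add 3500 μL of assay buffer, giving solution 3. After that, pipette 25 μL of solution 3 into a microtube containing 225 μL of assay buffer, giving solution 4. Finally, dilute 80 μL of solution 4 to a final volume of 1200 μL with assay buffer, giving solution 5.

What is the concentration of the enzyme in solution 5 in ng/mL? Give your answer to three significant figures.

Step 1: 0.1 mL + 1.1 mL = 1.2 mL total → factor 1.2/0.1 = 12
Step 2: 75 μL brought to 1200 μL → factor 1200/75 = 16
Step 3: 0.25 mL + 3500 μL = 3.75 mL total → factor 3.75/0.25 = 15
Step 4: 25 μL + 225 μL = 250 μL total → factor 250/25 = 10
Step 5: 80 μL brought to 1200 μL → factor 1200/80 = 15
Overall dilution factor = 12 × 16 × 15 × 10 × 15 = 4.32 × 10^5
Final = 12.0 mg/mL / 4.32 × 10^5 = 2.778 × 10^-5 mg/mL = 27.8 ng/mL

27.8 ng/mL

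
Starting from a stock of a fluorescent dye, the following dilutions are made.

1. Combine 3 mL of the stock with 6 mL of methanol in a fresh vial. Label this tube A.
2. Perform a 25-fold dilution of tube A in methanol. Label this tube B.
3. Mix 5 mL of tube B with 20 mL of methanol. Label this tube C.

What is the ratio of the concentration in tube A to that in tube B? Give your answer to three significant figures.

25.0

Step 1: 3 mL + 6 mL = 9 mL total → factor 9/3 = 3
Step 2: 25-fold → factor 25
Dilution factor to tube A = 3; to tube B = 75
[tube A]/[tube B] = (factor to tube B)/(factor to tube A) = 75/3 = 25.0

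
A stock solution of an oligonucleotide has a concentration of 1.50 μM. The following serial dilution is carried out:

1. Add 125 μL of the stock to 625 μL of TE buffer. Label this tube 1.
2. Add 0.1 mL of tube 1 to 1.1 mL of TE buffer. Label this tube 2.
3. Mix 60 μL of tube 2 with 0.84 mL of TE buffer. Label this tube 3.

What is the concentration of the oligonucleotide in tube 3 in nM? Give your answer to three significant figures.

Step 1: 125 μL + 625 μL = 750 μL total → factor 750/125 = 6
Step 2: 0.1 mL + 1.1 mL = 1.2 mL total → factor 1.2/0.1 = 12
Step 3: 60 μL + 0.84 mL = 900 μL total → factor 900/60 = 15
Overall dilution factor = 6 × 12 × 15 = 1080
Final = 1.50 μM / 1080 = 0.001389 μM = 1.39 nM

1.39 nM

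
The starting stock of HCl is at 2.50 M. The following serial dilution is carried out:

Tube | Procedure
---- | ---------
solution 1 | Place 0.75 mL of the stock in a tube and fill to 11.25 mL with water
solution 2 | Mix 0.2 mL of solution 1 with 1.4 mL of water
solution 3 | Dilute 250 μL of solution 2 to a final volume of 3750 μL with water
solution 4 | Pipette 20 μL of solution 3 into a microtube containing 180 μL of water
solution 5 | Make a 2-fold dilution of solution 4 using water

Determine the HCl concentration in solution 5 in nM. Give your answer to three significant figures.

6.94 × 10^4 nM

Step 1: 0.75 mL brought to 11.25 mL → factor 11.25/0.75 = 15
Step 2: 0.2 mL + 1.4 mL = 1.6 mL total → factor 1.6/0.2 = 8
Step 3: 250 μL brought to 3750 μL → factor 3750/250 = 15
Step 4: 20 μL + 180 μL = 200 μL total → factor 200/20 = 10
Step 5: 2-fold → factor 2
Overall dilution factor = 15 × 8 × 15 × 10 × 2 = 36000
Final = 2.50 M / 36000 = 6.944 × 10^-5 M = 6.94 × 10^4 nM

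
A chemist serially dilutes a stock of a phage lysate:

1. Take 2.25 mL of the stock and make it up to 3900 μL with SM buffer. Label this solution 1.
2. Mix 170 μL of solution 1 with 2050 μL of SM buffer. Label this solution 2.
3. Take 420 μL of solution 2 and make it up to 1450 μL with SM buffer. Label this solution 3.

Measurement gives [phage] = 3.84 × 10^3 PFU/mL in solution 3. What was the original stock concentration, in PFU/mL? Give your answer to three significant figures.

3.00 × 10^5 PFU/mL

Step 1: 2.25 mL brought to 3900 μL → factor 3.9/2.25 = 1.7333
Step 2: 170 μL + 2050 μL = 2220 μL total → factor 2220/170 = 13.059
Step 3: 420 μL brought to 1450 μL → factor 1450/420 = 3.4524
Overall dilution factor = 1.7333 × 13.059 × 3.4524 = 78.146
Stock = 3.84 × 10^3 PFU/mL × 78.146 = 3.00 × 10^5 PFU/mL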